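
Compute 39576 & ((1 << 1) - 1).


39576 & 1 = 0

0


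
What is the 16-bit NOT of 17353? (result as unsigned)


~0b100001111001001 = 0b1011110000110110 = 48182 (16-bit unsigned)

48182


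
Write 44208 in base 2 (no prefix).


44208 = 1010110010110000 in binary

1010110010110000


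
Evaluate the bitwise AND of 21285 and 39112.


0b101001100100101 & 0b1001100011001000 = 0b1000000000000 = 4096

4096


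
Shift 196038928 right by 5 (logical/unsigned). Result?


0b1011101011110101000100010000 >> 5 = 0b10111010111101010001000 = 6126216

6126216


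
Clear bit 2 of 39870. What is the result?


39870 & ~(1 << 2) = 39866

39866


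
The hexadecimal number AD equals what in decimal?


AD hex = 173 decimal

173


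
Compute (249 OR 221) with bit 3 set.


Step 1: 249 | 221 = 253
Step 2: 253 | (1 << 3) = 253 | 8 = 253

253


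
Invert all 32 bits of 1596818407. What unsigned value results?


1596818407 ^ 4294967295 = 2698148888

2698148888


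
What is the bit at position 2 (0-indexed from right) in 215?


0b11010111, position 2 = 1

1


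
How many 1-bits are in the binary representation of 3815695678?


0b11100011011011101110010100111110 has 20 set bits

20


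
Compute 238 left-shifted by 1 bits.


0b11101110 << 1 = 0b111011100 = 476

476


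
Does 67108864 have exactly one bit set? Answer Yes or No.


0b100000000000000000000000000. Only one bit set => Yes

Yes


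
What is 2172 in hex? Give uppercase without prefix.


2172 = 87C hex

87C


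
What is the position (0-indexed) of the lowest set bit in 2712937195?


0b10100001101101000010001011101011. Lowest set bit at position 0

0


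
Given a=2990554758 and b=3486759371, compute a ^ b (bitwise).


2990554758 ^ 3486759371 = 2106820429

2106820429


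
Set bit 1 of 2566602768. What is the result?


2566602768 | (1 << 1) = 2566602768 | 2 = 2566602770

2566602770


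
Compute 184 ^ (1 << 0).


184 ^ (1 << 0) = 184 ^ 1 = 185

185


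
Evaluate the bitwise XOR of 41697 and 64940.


0b1010001011100001 ^ 0b1111110110101100 = 0b101111101001101 = 24397

24397


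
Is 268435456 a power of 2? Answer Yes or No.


0b10000000000000000000000000000. Only one bit set => Yes

Yes


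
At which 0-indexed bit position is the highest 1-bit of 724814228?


0b101011001100111100100110010100. Highest set bit at position 29

29


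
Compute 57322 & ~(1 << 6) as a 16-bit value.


57322 & ~(1 << 6) = 57258

57258


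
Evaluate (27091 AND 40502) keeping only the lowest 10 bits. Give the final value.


Step 1: 27091 & 40502 = 2066
Step 2: 2066 & 1023 = 18

18


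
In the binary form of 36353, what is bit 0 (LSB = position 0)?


0b1000111000000001, position 0 = 1

1


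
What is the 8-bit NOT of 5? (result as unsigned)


~0b101 = 0b11111010 = 250 (8-bit unsigned)

250


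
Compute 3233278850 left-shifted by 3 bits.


0b11000000101101111110101110000010 << 3 = 0b11000000101101111110101110000010000 = 25866230800

25866230800


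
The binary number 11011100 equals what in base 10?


11011100 in decimal = 220

220


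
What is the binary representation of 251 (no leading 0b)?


251 = 11111011 in binary

11111011


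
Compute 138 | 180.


0b10001010 | 0b10110100 = 0b10111110 = 190

190


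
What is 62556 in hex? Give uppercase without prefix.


62556 = F45C hex

F45C


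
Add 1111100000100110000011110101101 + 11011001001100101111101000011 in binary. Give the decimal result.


1111100000100110000011110101101 + 11011001001100101111101000011 = 10010111001110010110011011110000 = 2537121520

2537121520


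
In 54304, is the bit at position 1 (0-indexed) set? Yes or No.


0b1101010000100000, bit 1 = 0. No

No


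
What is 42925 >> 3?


0b1010011110101101 >> 3 = 0b1010011110101 = 5365

5365


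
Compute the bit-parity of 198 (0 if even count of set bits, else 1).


0b11000110 has 4 ones => parity 0

0


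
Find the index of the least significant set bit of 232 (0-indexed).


0b11101000. Lowest set bit at position 3

3


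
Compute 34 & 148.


0b100010 & 0b10010100 = 0b0 = 0

0


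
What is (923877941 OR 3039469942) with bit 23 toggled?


Step 1: 923877941 | 3039469942 = 3074155383
Step 2: 3074155383 ^ (1 << 23) = 3074155383 ^ 8388608 = 3082543991

3082543991


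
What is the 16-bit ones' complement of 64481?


64481 ^ 65535 = 1054

1054


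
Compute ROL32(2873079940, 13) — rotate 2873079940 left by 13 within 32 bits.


Rotate 0b10101011001111111011100010000100 left by 13 (32-bit) = 0b11110111000100001001010101100111 = 4145059175

4145059175


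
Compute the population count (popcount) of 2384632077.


0b10001110001000101001100100001101 has 13 set bits

13


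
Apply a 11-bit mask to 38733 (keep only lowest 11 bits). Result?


38733 & 2047 = 1869

1869


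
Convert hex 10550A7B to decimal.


10550A7B hex = 274008699 decimal

274008699


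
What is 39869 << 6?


0b1001101110111101 << 6 = 0b1001101110111101000000 = 2551616

2551616


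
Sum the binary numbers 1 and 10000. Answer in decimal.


1 + 10000 = 10001 = 17

17


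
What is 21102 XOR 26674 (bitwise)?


0b101001001101110 ^ 0b110100000110010 = 0b11101001011100 = 14940

14940


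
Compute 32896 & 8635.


0b1000000010000000 & 0b10000110111011 = 0b10000000 = 128

128


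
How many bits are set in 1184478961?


0b1000110100110011011011011110001 has 17 set bits

17


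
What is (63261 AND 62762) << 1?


Step 1: 63261 & 62762 = 62728
Step 2: 62728 << 1 = 125456

125456


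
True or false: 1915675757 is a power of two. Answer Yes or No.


0b1110010001011101110010001101101. Multiple bits set => No

No


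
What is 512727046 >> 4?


0b11110100011111001100000000110 >> 4 = 0b1111010001111100110000000 = 32045440

32045440


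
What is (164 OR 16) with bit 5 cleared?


Step 1: 164 | 16 = 180
Step 2: 180 & ~(1 << 5) = 148

148


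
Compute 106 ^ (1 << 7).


106 ^ (1 << 7) = 106 ^ 128 = 234

234


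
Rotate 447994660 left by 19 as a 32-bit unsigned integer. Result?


Rotate 0b11010101100111101101100100100 left by 19 (32-bit) = 0b11011001001000001101010110011110 = 3642807710

3642807710


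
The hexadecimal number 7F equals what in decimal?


7F hex = 127 decimal

127


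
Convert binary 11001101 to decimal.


11001101 in decimal = 205

205


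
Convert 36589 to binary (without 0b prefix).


36589 = 1000111011101101 in binary

1000111011101101


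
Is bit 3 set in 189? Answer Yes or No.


0b10111101, bit 3 = 1. Yes

Yes


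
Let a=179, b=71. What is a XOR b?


179 ^ 71 = 244

244


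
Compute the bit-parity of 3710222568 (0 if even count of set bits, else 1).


0b11011101001001011000000011101000 has 14 ones => parity 0

0


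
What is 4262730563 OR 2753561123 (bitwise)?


0b11111110000101000001101101000011 | 0b10100100001000000000001000100011 = 0b11111110001101000001101101100011 = 4264827747

4264827747


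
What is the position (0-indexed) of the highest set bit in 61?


0b111101. Highest set bit at position 5

5


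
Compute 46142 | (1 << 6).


46142 | (1 << 6) = 46142 | 64 = 46206

46206


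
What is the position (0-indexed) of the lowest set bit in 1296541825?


0b1001101010001111010100010000001. Lowest set bit at position 0

0


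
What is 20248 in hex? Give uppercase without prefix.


20248 = 4F18 hex

4F18


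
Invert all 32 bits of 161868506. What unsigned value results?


161868506 ^ 4294967295 = 4133098789

4133098789


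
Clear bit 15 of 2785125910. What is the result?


2785125910 & ~(1 << 15) = 2785093142

2785093142


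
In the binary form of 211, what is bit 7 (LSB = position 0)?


0b11010011, position 7 = 1

1


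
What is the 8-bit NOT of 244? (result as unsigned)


~0b11110100 = 0b1011 = 11 (8-bit unsigned)

11


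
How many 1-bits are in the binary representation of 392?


0b110001000 has 3 set bits

3


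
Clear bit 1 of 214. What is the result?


214 & ~(1 << 1) = 212

212


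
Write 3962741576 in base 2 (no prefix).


3962741576 = 11101100001100101010001101001000 in binary

11101100001100101010001101001000


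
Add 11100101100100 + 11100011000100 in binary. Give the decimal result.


11100101100100 + 11100011000100 = 111001000101000 = 29224

29224


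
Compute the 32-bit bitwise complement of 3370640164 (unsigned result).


~0b11001000111001111110001100100100 = 0b110111000110000001110011011011 = 924327131 (32-bit unsigned)

924327131


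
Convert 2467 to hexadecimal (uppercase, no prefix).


2467 = 9A3 hex

9A3


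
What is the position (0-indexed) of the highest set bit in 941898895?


0b111000001001000011110010001111. Highest set bit at position 29

29


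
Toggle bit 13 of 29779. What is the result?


29779 ^ (1 << 13) = 29779 ^ 8192 = 21587

21587


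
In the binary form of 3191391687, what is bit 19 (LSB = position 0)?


0b10111110001110001100010111000111, position 19 = 1

1


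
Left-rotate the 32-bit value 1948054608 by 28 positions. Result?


Rotate 0b1110100000111001111010001010000 left by 28 (32-bit) = 0b111010000011100111101000101 = 121753413

121753413


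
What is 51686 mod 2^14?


51686 & 16383 = 2534

2534


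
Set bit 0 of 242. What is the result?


242 | (1 << 0) = 242 | 1 = 243

243


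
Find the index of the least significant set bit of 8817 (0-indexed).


0b10001001110001. Lowest set bit at position 0

0


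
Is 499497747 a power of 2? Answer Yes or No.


0b11101110001011011101100010011. Multiple bits set => No

No


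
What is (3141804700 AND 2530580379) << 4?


Step 1: 3141804700 & 2530580379 = 2453930648
Step 2: 2453930648 << 4 = 39262890368

39262890368


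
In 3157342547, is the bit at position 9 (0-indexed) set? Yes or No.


0b10111100001100010011100101010011, bit 9 = 0. No

No


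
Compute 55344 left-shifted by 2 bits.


0b1101100000110000 << 2 = 0b110110000011000000 = 221376

221376


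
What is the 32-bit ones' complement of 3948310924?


3948310924 ^ 4294967295 = 346656371

346656371


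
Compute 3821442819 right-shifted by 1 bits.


0b11100011110001101001011100000011 >> 1 = 0b1110001111000110100101110000001 = 1910721409

1910721409


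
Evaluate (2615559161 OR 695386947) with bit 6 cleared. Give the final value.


Step 1: 2615559161 | 695386947 = 3153511419
Step 2: 3153511419 & ~(1 << 6) = 3153511355

3153511355


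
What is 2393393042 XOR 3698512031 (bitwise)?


0b10001110101010000100011110010010 ^ 0b11011100011100101101000010011111 = 0b1010010110110101001011100001101 = 1390057229

1390057229


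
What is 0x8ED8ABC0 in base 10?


8ED8ABC0 hex = 2396564416 decimal

2396564416


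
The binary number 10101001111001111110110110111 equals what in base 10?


10101001111001111110110110111 in decimal = 356318647

356318647


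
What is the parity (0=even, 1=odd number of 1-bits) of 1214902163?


0b1001000011010011110111110010011 has 17 ones => parity 1

1


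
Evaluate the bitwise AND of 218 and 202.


0b11011010 & 0b11001010 = 0b11001010 = 202

202


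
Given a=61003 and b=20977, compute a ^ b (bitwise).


61003 ^ 20977 = 49082

49082


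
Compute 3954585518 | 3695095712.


0b11101011101101100010111110101110 | 0b11011100001111101010111110100000 = 0b11111111101111101010111110101110 = 4290686894

4290686894


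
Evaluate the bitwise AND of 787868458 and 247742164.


0b101110111101011110101100101010 & 0b1110110001000011111011010100 = 0b1110110001000010101000000000 = 247736832

247736832


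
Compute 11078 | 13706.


0b10101101000110 | 0b11010110001010 = 0b11111111001110 = 16334

16334


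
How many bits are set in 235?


0b11101011 has 6 set bits

6


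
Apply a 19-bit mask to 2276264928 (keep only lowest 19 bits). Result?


2276264928 & 524287 = 330720

330720


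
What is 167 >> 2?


0b10100111 >> 2 = 0b101001 = 41

41


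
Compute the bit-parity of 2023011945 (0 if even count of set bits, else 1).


0b1111000100101001011011001101001 has 16 ones => parity 0

0


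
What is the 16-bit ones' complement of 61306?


61306 ^ 65535 = 4229

4229


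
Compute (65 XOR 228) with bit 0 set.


Step 1: 65 ^ 228 = 165
Step 2: 165 | (1 << 0) = 165 | 1 = 165

165


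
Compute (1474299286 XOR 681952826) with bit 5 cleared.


Step 1: 1474299286 ^ 681952826 = 2135278508
Step 2: 2135278508 & ~(1 << 5) = 2135278476

2135278476


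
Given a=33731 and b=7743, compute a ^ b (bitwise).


33731 ^ 7743 = 40444

40444


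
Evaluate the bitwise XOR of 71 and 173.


0b1000111 ^ 0b10101101 = 0b11101010 = 234

234


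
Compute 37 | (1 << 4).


37 | (1 << 4) = 37 | 16 = 53

53


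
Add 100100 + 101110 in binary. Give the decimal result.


100100 + 101110 = 1010010 = 82

82


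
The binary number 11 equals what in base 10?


11 in decimal = 3

3


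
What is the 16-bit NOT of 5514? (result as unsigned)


~0b1010110001010 = 0b1110101001110101 = 60021 (16-bit unsigned)

60021


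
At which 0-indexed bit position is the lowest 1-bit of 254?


0b11111110. Lowest set bit at position 1

1


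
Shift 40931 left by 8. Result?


0b1001111111100011 << 8 = 0b100111111110001100000000 = 10478336

10478336


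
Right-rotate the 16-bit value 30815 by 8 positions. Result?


Rotate 0b111100001011111 right by 8 (16-bit) = 0b101111101111000 = 24440

24440


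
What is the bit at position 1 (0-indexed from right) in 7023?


0b1101101101111, position 1 = 1

1


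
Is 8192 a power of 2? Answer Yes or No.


0b10000000000000. Only one bit set => Yes

Yes


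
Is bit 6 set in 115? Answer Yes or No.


0b1110011, bit 6 = 1. Yes

Yes


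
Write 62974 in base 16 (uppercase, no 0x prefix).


62974 = F5FE hex

F5FE


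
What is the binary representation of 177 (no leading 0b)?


177 = 10110001 in binary

10110001


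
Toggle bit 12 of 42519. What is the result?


42519 ^ (1 << 12) = 42519 ^ 4096 = 46615

46615


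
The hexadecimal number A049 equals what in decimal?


A049 hex = 41033 decimal

41033


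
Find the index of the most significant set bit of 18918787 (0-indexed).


0b1001000001010110110000011. Highest set bit at position 24

24


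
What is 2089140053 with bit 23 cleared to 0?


2089140053 & ~(1 << 23) = 2080751445

2080751445


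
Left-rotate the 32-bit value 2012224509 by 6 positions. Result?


Rotate 0b1110111111100000001101111111101 left by 6 (32-bit) = 0b11111100000001101111111101011101 = 4228317021

4228317021


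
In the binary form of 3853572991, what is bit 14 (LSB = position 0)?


0b11100101101100001101101101111111, position 14 = 1

1


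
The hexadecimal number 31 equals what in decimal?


31 hex = 49 decimal

49


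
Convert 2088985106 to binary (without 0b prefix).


2088985106 = 1111100100000110110001000010010 in binary

1111100100000110110001000010010


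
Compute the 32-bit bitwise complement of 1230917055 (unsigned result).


~0b1001001010111100100110110111111 = 0b10110110101000011011001001000000 = 3064050240 (32-bit unsigned)

3064050240


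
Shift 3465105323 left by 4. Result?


0b11001110100010010100111110101011 << 4 = 0b110011101000100101001111101010110000 = 55441685168

55441685168


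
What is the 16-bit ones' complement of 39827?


39827 ^ 65535 = 25708

25708


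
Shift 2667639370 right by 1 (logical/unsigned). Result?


0b10011111000000001111001001001010 >> 1 = 0b1001111100000000111100100100101 = 1333819685

1333819685


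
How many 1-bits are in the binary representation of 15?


0b1111 has 4 set bits

4


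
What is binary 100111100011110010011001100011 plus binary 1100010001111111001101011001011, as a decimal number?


100111100011110010011001100011 + 1100010001111111001101011001011 = 10001001110011101100000100101110 = 2312028462

2312028462


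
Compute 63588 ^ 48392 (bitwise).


0b1111100001100100 ^ 0b1011110100001000 = 0b100010101101100 = 17772

17772


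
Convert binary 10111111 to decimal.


10111111 in decimal = 191

191


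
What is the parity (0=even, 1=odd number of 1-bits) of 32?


0b100000 has 1 ones => parity 1

1


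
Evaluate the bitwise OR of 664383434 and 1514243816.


0b100111100110011010111111001010 | 0b1011010010000011000011011101000 = 0b1111111110110011010111111101010 = 2144972778

2144972778


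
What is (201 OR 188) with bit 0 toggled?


Step 1: 201 | 188 = 253
Step 2: 253 ^ (1 << 0) = 253 ^ 1 = 252

252


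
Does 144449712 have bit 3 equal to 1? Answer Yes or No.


0b1000100111000010000010110000, bit 3 = 0. No

No


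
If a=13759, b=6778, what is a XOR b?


13759 ^ 6778 = 12229

12229


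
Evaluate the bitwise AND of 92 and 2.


0b1011100 & 0b10 = 0b0 = 0

0


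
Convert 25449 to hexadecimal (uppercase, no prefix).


25449 = 6369 hex

6369


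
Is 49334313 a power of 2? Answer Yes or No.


0b10111100001100100000101001. Multiple bits set => No

No


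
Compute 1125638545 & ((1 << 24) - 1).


1125638545 & 16777215 = 1565073

1565073


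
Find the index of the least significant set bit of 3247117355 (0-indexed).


0b11000001100010110001010000101011. Lowest set bit at position 0

0


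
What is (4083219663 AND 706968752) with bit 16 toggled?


Step 1: 4083219663 & 706968752 = 572554368
Step 2: 572554368 ^ (1 << 16) = 572554368 ^ 65536 = 572619904

572619904


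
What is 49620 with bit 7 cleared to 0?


49620 & ~(1 << 7) = 49492

49492


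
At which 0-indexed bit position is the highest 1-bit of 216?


0b11011000. Highest set bit at position 7

7


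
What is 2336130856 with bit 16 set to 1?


2336130856 | (1 << 16) = 2336130856 | 65536 = 2336196392

2336196392


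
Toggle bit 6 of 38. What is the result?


38 ^ (1 << 6) = 38 ^ 64 = 102

102


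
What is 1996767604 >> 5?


0b1110111000001000100000101110100 >> 5 = 0b11101110000010001000001011 = 62398987

62398987


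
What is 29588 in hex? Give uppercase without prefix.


29588 = 7394 hex

7394


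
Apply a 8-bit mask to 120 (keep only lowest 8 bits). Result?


120 & 255 = 120

120


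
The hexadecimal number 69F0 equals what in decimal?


69F0 hex = 27120 decimal

27120


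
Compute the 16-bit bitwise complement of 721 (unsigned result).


~0b1011010001 = 0b1111110100101110 = 64814 (16-bit unsigned)

64814


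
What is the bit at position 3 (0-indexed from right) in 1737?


0b11011001001, position 3 = 1

1


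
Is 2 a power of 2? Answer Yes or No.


0b10. Only one bit set => Yes

Yes


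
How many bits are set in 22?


0b10110 has 3 set bits

3


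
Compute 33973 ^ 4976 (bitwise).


0b1000010010110101 ^ 0b1001101110000 = 0b1001011111000101 = 38853

38853


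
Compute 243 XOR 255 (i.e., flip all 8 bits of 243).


243 ^ 255 = 12

12


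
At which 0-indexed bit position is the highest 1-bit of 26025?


0b110010110101001. Highest set bit at position 14

14


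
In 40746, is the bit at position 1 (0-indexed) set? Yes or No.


0b1001111100101010, bit 1 = 1. Yes

Yes


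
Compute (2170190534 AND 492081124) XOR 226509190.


Step 1: 2170190534 & 492081124 = 22022852
Step 2: 22022852 ^ 226509190 = 214977346

214977346


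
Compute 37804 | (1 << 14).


37804 | (1 << 14) = 37804 | 16384 = 54188

54188


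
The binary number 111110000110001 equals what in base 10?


111110000110001 in decimal = 31793

31793


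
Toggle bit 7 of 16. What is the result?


16 ^ (1 << 7) = 16 ^ 128 = 144

144


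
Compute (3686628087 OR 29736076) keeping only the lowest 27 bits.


Step 1: 3686628087 | 29736076 = 3690856191
Step 2: 3690856191 & 134217727 = 66977535

66977535


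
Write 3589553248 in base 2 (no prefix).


3589553248 = 11010101111101000011110001100000 in binary

11010101111101000011110001100000


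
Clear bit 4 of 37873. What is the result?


37873 & ~(1 << 4) = 37857

37857


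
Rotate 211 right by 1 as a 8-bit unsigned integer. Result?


Rotate 0b11010011 right by 1 (8-bit) = 0b11101001 = 233

233


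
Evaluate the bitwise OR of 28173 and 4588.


0b110111000001101 | 0b1000111101100 = 0b111111111101101 = 32749

32749


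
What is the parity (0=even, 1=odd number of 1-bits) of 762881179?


0b101101011110001010010010011011 has 16 ones => parity 0

0


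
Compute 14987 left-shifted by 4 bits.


0b11101010001011 << 4 = 0b111010100010110000 = 239792

239792


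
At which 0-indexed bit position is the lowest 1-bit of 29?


0b11101. Lowest set bit at position 0

0


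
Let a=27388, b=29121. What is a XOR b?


27388 ^ 29121 = 6973

6973


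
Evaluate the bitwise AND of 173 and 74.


0b10101101 & 0b1001010 = 0b1000 = 8

8


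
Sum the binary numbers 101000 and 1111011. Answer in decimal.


101000 + 1111011 = 10100011 = 163

163


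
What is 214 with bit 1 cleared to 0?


214 & ~(1 << 1) = 212

212


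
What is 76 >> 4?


0b1001100 >> 4 = 0b100 = 4

4


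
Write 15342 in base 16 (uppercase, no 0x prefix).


15342 = 3BEE hex

3BEE


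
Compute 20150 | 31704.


0b100111010110110 | 0b111101111011000 = 0b111111111111110 = 32766

32766


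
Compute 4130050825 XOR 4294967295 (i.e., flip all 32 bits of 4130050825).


4130050825 ^ 4294967295 = 164916470

164916470


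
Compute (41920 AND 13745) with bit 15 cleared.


Step 1: 41920 & 13745 = 8576
Step 2: 8576 & ~(1 << 15) = 8576

8576


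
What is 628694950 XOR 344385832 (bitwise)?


0b100101011110010001111110100110 ^ 0b10100100001101110100100101000 = 0b110001111111111111011010001110 = 838858382

838858382


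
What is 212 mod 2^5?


212 & 31 = 20

20


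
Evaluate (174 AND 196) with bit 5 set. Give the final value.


Step 1: 174 & 196 = 132
Step 2: 132 | (1 << 5) = 132 | 32 = 164

164


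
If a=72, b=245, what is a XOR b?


72 ^ 245 = 189

189


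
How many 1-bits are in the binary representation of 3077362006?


0b10110111011011001101000101010110 has 18 set bits

18


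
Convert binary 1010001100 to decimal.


1010001100 in decimal = 652

652


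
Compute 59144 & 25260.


0b1110011100001000 & 0b110001010101100 = 0b110001000001000 = 25096

25096


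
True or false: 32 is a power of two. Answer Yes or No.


0b100000. Only one bit set => Yes

Yes


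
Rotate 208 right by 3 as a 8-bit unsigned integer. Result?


Rotate 0b11010000 right by 3 (8-bit) = 0b11010 = 26

26


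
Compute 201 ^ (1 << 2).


201 ^ (1 << 2) = 201 ^ 4 = 205

205


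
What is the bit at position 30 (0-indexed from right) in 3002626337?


0b10110010111110000111000100100001, position 30 = 0

0


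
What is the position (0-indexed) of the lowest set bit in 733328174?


0b101011101101011011001100101110. Lowest set bit at position 1

1


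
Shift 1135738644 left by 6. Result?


0b1000011101100011111111100010100 << 6 = 0b1000011101100011111111100010100000000 = 72687273216

72687273216


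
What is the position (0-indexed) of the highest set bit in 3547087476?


0b11010011011011000100001001110100. Highest set bit at position 31

31


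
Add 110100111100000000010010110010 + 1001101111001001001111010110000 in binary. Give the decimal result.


110100111100000000010010110010 + 1001101111001001001111010110000 = 10000010110101001010001101100010 = 2194973538

2194973538


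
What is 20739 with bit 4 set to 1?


20739 | (1 << 4) = 20739 | 16 = 20755

20755


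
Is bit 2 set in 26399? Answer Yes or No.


0b110011100011111, bit 2 = 1. Yes

Yes


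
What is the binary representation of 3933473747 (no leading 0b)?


3933473747 = 11101010011101000000101111010011 in binary

11101010011101000000101111010011


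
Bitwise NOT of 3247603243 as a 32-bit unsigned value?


~0b11000001100100100111111000101011 = 0b111110011011011000000111010100 = 1047364052 (32-bit unsigned)

1047364052


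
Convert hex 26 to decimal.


26 hex = 38 decimal

38


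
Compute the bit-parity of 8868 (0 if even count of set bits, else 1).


0b10001010100100 has 5 ones => parity 1

1


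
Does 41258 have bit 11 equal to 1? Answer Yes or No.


0b1010000100101010, bit 11 = 0. No

No


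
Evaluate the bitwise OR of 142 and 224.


0b10001110 | 0b11100000 = 0b11101110 = 238

238


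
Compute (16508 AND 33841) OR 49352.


Step 1: 16508 & 33841 = 48
Step 2: 48 | 49352 = 49400

49400


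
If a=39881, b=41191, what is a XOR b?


39881 ^ 41191 = 15150

15150


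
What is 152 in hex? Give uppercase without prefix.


152 = 98 hex

98


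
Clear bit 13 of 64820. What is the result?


64820 & ~(1 << 13) = 56628

56628


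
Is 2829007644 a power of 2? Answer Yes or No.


0b10101000100111110011101100011100. Multiple bits set => No

No


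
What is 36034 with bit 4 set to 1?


36034 | (1 << 4) = 36034 | 16 = 36050

36050


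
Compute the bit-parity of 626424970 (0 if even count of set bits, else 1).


0b100101010101100111110010001010 has 15 ones => parity 1

1


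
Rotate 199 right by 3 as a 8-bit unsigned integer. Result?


Rotate 0b11000111 right by 3 (8-bit) = 0b11111000 = 248

248


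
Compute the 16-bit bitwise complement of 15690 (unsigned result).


~0b11110101001010 = 0b1100001010110101 = 49845 (16-bit unsigned)

49845


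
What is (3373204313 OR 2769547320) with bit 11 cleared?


Step 1: 3373204313 | 2769547320 = 3978294137
Step 2: 3978294137 & ~(1 << 11) = 3978294137

3978294137


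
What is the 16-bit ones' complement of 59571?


59571 ^ 65535 = 5964

5964


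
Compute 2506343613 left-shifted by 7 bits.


0b10010101011000111100010010111101 << 7 = 0b100101010110001111000100101111010000000 = 320811982464

320811982464


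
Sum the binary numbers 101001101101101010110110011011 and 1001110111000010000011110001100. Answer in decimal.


101001101101101010110110011011 + 1001110111000010000011110001100 = 1111000100101111011010100100111 = 2023208231

2023208231


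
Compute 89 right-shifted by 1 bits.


0b1011001 >> 1 = 0b101100 = 44

44


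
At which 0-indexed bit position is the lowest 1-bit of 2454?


0b100110010110. Lowest set bit at position 1

1


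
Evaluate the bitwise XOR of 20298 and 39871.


0b100111101001010 ^ 0b1001101110111111 = 0b1101010011110101 = 54517

54517


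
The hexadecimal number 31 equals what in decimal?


31 hex = 49 decimal

49


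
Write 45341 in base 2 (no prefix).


45341 = 1011000100011101 in binary

1011000100011101


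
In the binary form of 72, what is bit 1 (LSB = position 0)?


0b1001000, position 1 = 0

0


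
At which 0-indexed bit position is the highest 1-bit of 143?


0b10001111. Highest set bit at position 7

7


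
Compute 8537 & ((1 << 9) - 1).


8537 & 511 = 345

345


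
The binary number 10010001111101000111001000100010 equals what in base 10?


10010001111101000111001000100010 in decimal = 2448716322

2448716322


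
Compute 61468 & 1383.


0b1111000000011100 & 0b10101100111 = 0b100 = 4

4


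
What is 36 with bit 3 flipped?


36 ^ (1 << 3) = 36 ^ 8 = 44

44


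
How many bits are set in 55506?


0b1101100011010010 has 8 set bits

8


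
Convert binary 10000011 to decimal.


10000011 in decimal = 131

131


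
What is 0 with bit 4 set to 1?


0 | (1 << 4) = 0 | 16 = 16

16


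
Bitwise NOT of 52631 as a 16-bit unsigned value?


~0b1100110110010111 = 0b11001001101000 = 12904 (16-bit unsigned)

12904


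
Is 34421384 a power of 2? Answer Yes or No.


0b10000011010011101010001000. Multiple bits set => No

No


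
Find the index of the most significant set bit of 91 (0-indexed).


0b1011011. Highest set bit at position 6

6


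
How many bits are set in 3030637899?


0b10110100101000111101110101001011 has 18 set bits

18


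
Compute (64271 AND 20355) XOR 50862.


Step 1: 64271 & 20355 = 19203
Step 2: 19203 ^ 50862 = 36269

36269


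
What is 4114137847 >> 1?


0b11110101001110001100001011110111 >> 1 = 0b1111010100111000110000101111011 = 2057068923

2057068923


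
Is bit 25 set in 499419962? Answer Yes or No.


0b11101110001001000101100111010, bit 25 = 0. No

No


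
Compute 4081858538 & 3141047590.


0b11110011010011000011011111101010 & 0b10111011001110001001010100100110 = 0b10110011000010000001010100100010 = 3003651362

3003651362


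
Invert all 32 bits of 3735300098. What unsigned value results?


3735300098 ^ 4294967295 = 559667197

559667197


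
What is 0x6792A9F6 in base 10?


6792A9F6 hex = 1737665014 decimal

1737665014


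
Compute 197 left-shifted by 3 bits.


0b11000101 << 3 = 0b11000101000 = 1576

1576


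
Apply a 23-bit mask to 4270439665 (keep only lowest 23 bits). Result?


4270439665 & 8388607 = 638193

638193


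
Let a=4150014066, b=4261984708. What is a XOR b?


4150014066 ^ 4261984708 = 156535222

156535222


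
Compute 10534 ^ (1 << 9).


10534 ^ (1 << 9) = 10534 ^ 512 = 11046

11046


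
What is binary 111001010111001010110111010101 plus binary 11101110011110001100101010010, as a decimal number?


111001010111001010110111010101 + 11101110011110001100101010010 = 1010111001010111100011100100111 = 1462486823

1462486823


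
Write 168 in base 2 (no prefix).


168 = 10101000 in binary

10101000


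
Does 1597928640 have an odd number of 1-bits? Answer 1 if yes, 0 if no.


0b1011111001111100111010011000000 has 17 ones => parity 1

1


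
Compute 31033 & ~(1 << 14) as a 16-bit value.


31033 & ~(1 << 14) = 14649

14649


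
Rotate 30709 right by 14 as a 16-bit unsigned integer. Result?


Rotate 0b111011111110101 right by 14 (16-bit) = 0b1101111111010101 = 57301

57301


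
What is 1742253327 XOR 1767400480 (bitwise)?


0b1100111110110001010110100001111 ^ 0b1101001010110000110010000100000 = 0b1110100000001100100100101111 = 243321135

243321135


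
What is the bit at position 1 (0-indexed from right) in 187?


0b10111011, position 1 = 1

1


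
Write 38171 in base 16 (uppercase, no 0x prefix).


38171 = 951B hex

951B


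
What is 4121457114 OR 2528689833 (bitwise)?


0b11110101101010000111000111011010 | 0b10010110101110001011111010101001 = 0b11110111101110001111111111111011 = 4156096507

4156096507


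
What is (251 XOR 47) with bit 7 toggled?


Step 1: 251 ^ 47 = 212
Step 2: 212 ^ (1 << 7) = 212 ^ 128 = 84

84


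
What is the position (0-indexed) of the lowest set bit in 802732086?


0b101111110110001011100000110110. Lowest set bit at position 1

1


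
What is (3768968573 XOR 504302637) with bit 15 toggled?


Step 1: 3768968573 ^ 504302637 = 4272613712
Step 2: 4272613712 ^ (1 << 15) = 4272613712 ^ 32768 = 4272580944

4272580944


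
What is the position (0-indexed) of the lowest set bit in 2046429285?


0b1111001111110100000100001100101. Lowest set bit at position 0

0


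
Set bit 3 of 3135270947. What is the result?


3135270947 | (1 << 3) = 3135270947 | 8 = 3135270955

3135270955


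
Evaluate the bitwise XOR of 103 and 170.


0b1100111 ^ 0b10101010 = 0b11001101 = 205

205


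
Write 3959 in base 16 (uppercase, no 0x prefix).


3959 = F77 hex

F77


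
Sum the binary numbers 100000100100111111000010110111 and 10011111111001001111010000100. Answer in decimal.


100000100100111111000010110111 + 10011111111001001111010000100 = 110100100100001000111100111011 = 881889083

881889083


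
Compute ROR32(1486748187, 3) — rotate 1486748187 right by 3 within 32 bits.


Rotate 0b1011000100111011111101000011011 right by 3 (32-bit) = 0b1101011000100111011111101000011 = 1796456259

1796456259


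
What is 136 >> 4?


0b10001000 >> 4 = 0b1000 = 8

8


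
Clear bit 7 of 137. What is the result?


137 & ~(1 << 7) = 9

9


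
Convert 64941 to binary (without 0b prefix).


64941 = 1111110110101101 in binary

1111110110101101


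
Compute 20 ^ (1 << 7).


20 ^ (1 << 7) = 20 ^ 128 = 148

148


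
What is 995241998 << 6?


0b111011010100100011000000001110 << 6 = 0b111011010100100011000000001110000000 = 63695487872

63695487872


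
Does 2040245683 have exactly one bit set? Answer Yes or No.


0b1111001100110111010110110110011. Multiple bits set => No

No


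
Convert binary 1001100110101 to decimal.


1001100110101 in decimal = 4917

4917


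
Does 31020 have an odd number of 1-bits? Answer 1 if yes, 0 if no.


0b111100100101100 has 8 ones => parity 0

0


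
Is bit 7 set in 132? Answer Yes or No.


0b10000100, bit 7 = 1. Yes

Yes


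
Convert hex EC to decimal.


EC hex = 236 decimal

236


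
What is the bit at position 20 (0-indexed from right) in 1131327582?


0b1000011011011101011000001011110, position 20 = 0

0


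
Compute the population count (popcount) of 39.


0b100111 has 4 set bits

4


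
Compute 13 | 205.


0b1101 | 0b11001101 = 0b11001101 = 205

205


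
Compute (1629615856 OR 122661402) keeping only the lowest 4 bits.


Step 1: 1629615856 | 122661402 = 1735393018
Step 2: 1735393018 & 15 = 10

10


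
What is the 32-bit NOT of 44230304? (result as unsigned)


~0b10101000101110011010100000 = 0b11111101010111010001100101011111 = 4250736991 (32-bit unsigned)

4250736991


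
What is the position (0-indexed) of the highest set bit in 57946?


0b1110001001011010. Highest set bit at position 15

15


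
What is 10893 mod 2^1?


10893 & 1 = 1

1


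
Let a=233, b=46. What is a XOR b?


233 ^ 46 = 199

199


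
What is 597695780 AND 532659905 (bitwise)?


0b100011101000000001110100100100 & 0b11111101111111011111011000001 = 0b11101000000001110000000000 = 60824576

60824576


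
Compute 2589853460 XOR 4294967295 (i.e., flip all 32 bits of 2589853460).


2589853460 ^ 4294967295 = 1705113835

1705113835


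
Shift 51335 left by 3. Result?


0b1100100010000111 << 3 = 0b1100100010000111000 = 410680

410680


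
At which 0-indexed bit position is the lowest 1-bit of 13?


0b1101. Lowest set bit at position 0

0


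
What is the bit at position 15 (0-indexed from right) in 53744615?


0b11001101000001001111100111, position 15 = 0

0


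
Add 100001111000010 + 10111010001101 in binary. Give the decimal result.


100001111000010 + 10111010001101 = 111001001001111 = 29263

29263


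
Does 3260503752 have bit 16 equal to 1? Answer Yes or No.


0b11000010010101110101011011001000, bit 16 = 1. Yes

Yes


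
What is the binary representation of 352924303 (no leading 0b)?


352924303 = 10101000010010011001010001111 in binary

10101000010010011001010001111


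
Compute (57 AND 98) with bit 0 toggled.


Step 1: 57 & 98 = 32
Step 2: 32 ^ (1 << 0) = 32 ^ 1 = 33

33


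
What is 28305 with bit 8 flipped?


28305 ^ (1 << 8) = 28305 ^ 256 = 28561

28561


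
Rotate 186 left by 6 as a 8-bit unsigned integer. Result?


Rotate 0b10111010 left by 6 (8-bit) = 0b10101110 = 174

174


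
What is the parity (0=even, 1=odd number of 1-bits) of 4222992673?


0b11111011101101011100000100100001 has 17 ones => parity 1

1


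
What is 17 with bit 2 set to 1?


17 | (1 << 2) = 17 | 4 = 21

21


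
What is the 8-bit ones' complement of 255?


255 ^ 255 = 0

0


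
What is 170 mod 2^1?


170 & 1 = 0

0


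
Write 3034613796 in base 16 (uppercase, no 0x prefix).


3034613796 = B4E08824 hex

B4E08824


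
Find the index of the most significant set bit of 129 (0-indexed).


0b10000001. Highest set bit at position 7

7


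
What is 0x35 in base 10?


35 hex = 53 decimal

53


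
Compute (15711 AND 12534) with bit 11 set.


Step 1: 15711 & 12534 = 12374
Step 2: 12374 | (1 << 11) = 12374 | 2048 = 14422

14422


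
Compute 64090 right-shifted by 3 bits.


0b1111101001011010 >> 3 = 0b1111101001011 = 8011

8011


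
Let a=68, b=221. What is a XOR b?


68 ^ 221 = 153

153


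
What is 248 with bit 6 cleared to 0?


248 & ~(1 << 6) = 184

184


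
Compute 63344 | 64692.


0b1111011101110000 | 0b1111110010110100 = 0b1111111111110100 = 65524

65524


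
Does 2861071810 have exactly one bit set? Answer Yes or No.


0b10101010100010000111110111000010. Multiple bits set => No

No


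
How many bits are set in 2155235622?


0b10000000011101100100100100100110 has 12 set bits

12


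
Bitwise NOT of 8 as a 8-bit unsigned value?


~0b1000 = 0b11110111 = 247 (8-bit unsigned)

247


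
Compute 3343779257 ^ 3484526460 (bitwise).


0b11000111010011100000010110111001 ^ 0b11001111101100011010011101111100 = 0b1000111111111010001011000101 = 150971077

150971077


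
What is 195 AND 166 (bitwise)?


0b11000011 & 0b10100110 = 0b10000010 = 130

130


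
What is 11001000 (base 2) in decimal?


11001000 in decimal = 200

200


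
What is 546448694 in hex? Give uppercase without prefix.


546448694 = 20922536 hex

20922536


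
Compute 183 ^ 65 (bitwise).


0b10110111 ^ 0b1000001 = 0b11110110 = 246

246


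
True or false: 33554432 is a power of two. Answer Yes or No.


0b10000000000000000000000000. Only one bit set => Yes

Yes


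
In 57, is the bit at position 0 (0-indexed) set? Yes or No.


0b111001, bit 0 = 1. Yes

Yes


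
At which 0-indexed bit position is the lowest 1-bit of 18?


0b10010. Lowest set bit at position 1

1


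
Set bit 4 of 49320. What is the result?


49320 | (1 << 4) = 49320 | 16 = 49336

49336


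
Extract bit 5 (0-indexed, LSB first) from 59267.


0b1110011110000011, position 5 = 0

0


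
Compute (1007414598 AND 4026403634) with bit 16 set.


Step 1: 1007414598 & 4026403634 = 738855170
Step 2: 738855170 | (1 << 16) = 738855170 | 65536 = 738920706

738920706


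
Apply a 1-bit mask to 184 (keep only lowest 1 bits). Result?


184 & 1 = 0

0


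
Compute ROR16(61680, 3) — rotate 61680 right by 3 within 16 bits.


Rotate 0b1111000011110000 right by 3 (16-bit) = 0b1111000011110 = 7710

7710


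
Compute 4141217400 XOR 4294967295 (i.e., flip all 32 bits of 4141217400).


4141217400 ^ 4294967295 = 153749895

153749895


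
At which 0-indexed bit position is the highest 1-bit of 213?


0b11010101. Highest set bit at position 7

7


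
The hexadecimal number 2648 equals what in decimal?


2648 hex = 9800 decimal

9800


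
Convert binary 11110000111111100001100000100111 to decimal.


11110000111111100001100000100111 in decimal = 4043184167

4043184167


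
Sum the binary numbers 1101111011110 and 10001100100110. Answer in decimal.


1101111011110 + 10001100100110 = 11111100000100 = 16132

16132
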